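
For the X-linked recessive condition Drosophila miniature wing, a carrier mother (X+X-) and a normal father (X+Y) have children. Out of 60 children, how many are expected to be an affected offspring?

Cross: X+X- × X+Y
Offspring: 1 X+X+, 1 X+Y, 1 X+X-, 1 X-Y
Probability of an affected offspring: 1/4
Expected count = 1/4 × 60 = 15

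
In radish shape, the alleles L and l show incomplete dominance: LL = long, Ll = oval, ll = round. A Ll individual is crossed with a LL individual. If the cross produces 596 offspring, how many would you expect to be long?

Punnett square for Ll × LL:
Offspring genotypes: 2 LL, 2 Ll
Phenotype counts: 2 long, 2 oval
long: 2 out of 4 → fraction 1/2
Expected count = 1/2 × 596 = 298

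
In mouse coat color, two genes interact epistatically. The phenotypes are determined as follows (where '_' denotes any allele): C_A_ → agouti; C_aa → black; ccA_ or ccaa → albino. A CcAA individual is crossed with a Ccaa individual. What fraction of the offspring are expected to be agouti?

Cross: CcAA × Ccaa — consider each gene separately:
C gene: Cc × Cc → 1 CC, 2 Cc, 1 cc → 3 C_ : 1 cc (out of 4)
A gene: AA × aa → 4 Aa → 4 A_ (out of 4)
Genotype classes (out of 4 × 4 = 16): C_A_ = 3×4 = 12; ccA_ = 1×4 = 4
Apply the phenotype rules: C_A_ (12) → agouti; ccA_ (4) → albino
Phenotype counts (out of 16): 12 agouti, 4 albino
agouti: 12 out of 16
Probability: 12/16 = 3/4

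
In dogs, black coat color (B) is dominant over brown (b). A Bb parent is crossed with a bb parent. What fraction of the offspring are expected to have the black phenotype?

Punnett square for Bb × bb:
Offspring genotypes: 2 Bb, 2 bb
Total offspring: 4
Count with target: 2
Probability: 2/4 = 1/2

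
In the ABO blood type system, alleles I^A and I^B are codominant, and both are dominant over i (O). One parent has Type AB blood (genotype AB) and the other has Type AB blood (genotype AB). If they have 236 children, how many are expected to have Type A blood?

Cross: AB × AB
Possible offspring genotypes: 1 AA, 2 AB, 1 BB
Blood type counts: 1 Type A, 2 Type AB, 1 Type B
Probability of Type A: 1/4
Expected count = 1/4 × 236 = 59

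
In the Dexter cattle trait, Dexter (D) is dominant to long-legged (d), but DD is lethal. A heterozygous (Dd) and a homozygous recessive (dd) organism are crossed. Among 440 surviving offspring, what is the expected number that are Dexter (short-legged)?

Cross: Dd × dd
Punnett square offspring (before lethality): 2 Dd, 2 dd
No DD offspring are produced in this cross.
Dexter (short-legged): 2 out of 4 → fraction 1/2
Expected count = 1/2 × 440 = 220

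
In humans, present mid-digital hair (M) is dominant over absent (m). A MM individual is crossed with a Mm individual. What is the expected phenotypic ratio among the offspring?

Punnett square for MM × Mm:
Offspring genotypes: 2 MM, 2 Mm
present: 4, absent: 0
Ratio: all present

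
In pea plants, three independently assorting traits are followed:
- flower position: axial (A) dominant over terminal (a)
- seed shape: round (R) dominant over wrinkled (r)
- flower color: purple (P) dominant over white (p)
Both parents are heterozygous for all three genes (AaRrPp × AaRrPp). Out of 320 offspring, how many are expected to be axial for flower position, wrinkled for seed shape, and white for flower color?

Trihybrid cross: AaRrPp × AaRrPp
Each trait segregates independently with a 3:1 phenotypic ratio, so each gene contributes 3/4 (dominant) or 1/4 (recessive).
Target: axial (flower position), wrinkled (seed shape), white (flower color)
Probability = product of independent per-trait probabilities
= 3/4 × 1/4 × 1/4 = 3/64
Expected count = 3/64 × 320 = 15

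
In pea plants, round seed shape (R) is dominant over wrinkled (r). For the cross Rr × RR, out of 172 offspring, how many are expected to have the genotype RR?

Punnett square for Rr × RR:
Offspring genotypes: 2 RR, 2 Rr
Total offspring: 4
Count with target: 2
Probability: 2/4 = 1/2
Expected count = 1/2 × 172 = 86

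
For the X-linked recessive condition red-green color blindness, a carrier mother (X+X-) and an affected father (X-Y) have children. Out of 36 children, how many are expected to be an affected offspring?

Cross: X+X- × X-Y
Offspring: 1 X+X-, 1 X+Y, 1 X-X-, 1 X-Y
Probability of an affected offspring: 2/4 = 1/2
Expected count = 1/2 × 36 = 18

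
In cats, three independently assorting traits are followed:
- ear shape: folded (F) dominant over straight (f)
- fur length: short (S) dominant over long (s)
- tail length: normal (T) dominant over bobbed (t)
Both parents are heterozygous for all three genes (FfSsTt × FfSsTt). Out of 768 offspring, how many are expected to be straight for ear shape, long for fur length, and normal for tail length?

Trihybrid cross: FfSsTt × FfSsTt
Each trait segregates independently with a 3:1 phenotypic ratio, so each gene contributes 3/4 (dominant) or 1/4 (recessive).
Target: straight (ear shape), long (fur length), normal (tail length)
Probability = product of independent per-trait probabilities
= 1/4 × 1/4 × 3/4 = 3/64
Expected count = 3/64 × 768 = 36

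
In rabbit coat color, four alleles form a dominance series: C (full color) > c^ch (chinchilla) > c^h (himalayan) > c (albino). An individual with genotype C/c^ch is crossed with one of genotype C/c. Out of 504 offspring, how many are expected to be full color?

Cross: C/c^ch × C/c
Allele dominance: C > c^ch > c^h > c
Offspring genotypes: 1 C/C, 1 C/c, 1 C/c^ch, 1 c^ch/c
Phenotype counts: 3 full color, 1 chinchilla
full color: 3 out of 4 → fraction 3/4
Expected count = 3/4 × 504 = 378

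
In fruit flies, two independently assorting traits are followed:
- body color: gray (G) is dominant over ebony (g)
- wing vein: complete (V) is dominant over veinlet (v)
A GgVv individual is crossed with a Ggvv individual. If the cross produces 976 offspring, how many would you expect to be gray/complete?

Dihybrid cross GgVv × Ggvv — consider each gene separately:
body color: Gg × Gg → 1 GG, 2 Gg, 1 gg → 3 G_ : 1 gg (out of 4)
wing vein: Vv × vv → 2 Vv, 2 vv → 2 V_ : 2 vv (out of 4)
Combine (counts out of 4 × 4 = 16): gray/complete (G_V_) = 3×2 = 6; gray/veinlet (G_vv) = 3×2 = 6; ebony/complete (ggV_) = 1×2 = 2; ebony/veinlet (ggvv) = 1×2 = 2
Phenotype counts (out of 16): 6 gray/complete, 6 gray/veinlet, 2 ebony/complete, 2 ebony/veinlet
gray/complete: 6 out of 16 → fraction 3/8
Expected count = 3/8 × 976 = 366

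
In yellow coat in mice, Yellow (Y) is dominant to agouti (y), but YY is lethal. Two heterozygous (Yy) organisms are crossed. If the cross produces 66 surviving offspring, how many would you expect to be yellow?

Cross: Yy × Yy
Punnett square offspring (before lethality): 1 YY, 2 Yy, 1 yy
The YY genotype is lethal (embryos die); surviving offspring: 2 Yy, 1 yy
yellow: 2 out of 3 → fraction 2/3
Expected count = 2/3 × 66 = 44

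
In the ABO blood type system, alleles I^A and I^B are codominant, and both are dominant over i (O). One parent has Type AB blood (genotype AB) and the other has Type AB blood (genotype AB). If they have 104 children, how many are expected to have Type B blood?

Cross: AB × AB
Possible offspring genotypes: 1 AA, 2 AB, 1 BB
Blood type counts: 1 Type A, 2 Type AB, 1 Type B
Probability of Type B: 1/4
Expected count = 1/4 × 104 = 26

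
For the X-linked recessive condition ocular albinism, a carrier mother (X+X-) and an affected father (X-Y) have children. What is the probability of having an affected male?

Cross: X+X- × X-Y
Offspring: 1 X+X-, 1 X+Y, 1 X-X-, 1 X-Y
Probability of an affected male: 1/4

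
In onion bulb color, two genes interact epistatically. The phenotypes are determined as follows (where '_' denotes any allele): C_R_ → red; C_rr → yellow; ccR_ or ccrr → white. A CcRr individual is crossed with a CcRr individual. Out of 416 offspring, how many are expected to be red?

Cross: CcRr × CcRr — consider each gene separately:
C gene: Cc × Cc → 1 CC, 2 Cc, 1 cc → 3 C_ : 1 cc (out of 4)
R gene: Rr × Rr → 1 RR, 2 Rr, 1 rr → 3 R_ : 1 rr (out of 4)
Genotype classes (out of 4 × 4 = 16): C_R_ = 3×3 = 9; C_rr = 3×1 = 3; ccR_ = 1×3 = 3; ccrr = 1×1 = 1
Apply the phenotype rules: C_R_ (9) → red; C_rr (3) → yellow; ccR_ (3) + ccrr (1) → white
Phenotype counts (out of 16): 9 red, 3 yellow, 4 white
red: 9 out of 16 → fraction 9/16
Expected count = 9/16 × 416 = 234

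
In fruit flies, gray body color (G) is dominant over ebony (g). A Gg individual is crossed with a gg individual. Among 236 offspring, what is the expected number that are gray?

Punnett square for Gg × gg:
Offspring genotypes: 2 Gg, 2 gg
gray: 2, ebony: 2
gray: 2 out of 4 → fraction 1/2
Expected count = 1/2 × 236 = 118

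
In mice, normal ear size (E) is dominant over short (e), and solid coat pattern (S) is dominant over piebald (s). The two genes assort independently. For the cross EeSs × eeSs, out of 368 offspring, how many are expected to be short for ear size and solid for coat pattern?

Dihybrid cross EeSs × eeSs — consider each gene separately:
ear size: Ee × ee → 2 Ee, 2 ee → 2 E_ : 2 ee (out of 4)
coat pattern: Ss × Ss → 1 SS, 2 Ss, 1 ss → 3 S_ : 1 ss (out of 4)
Looking for: short (ee) and solid (S_)
P(short) = 2/4, P(solid) = 3/4
P(both) = 2/4 × 3/4 = 6/16 = 3/8
Expected count = 3/8 × 368 = 138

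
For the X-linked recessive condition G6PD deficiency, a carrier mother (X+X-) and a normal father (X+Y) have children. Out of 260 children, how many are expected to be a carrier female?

Cross: X+X- × X+Y
Offspring: 1 X+X+, 1 X+Y, 1 X+X-, 1 X-Y
Probability of a carrier female: 1/4
Expected count = 1/4 × 260 = 65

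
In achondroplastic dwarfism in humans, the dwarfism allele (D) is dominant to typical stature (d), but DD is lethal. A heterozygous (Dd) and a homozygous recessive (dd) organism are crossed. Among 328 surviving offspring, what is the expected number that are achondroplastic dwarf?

Cross: Dd × dd
Punnett square offspring (before lethality): 2 Dd, 2 dd
No DD offspring are produced in this cross.
achondroplastic dwarf: 2 out of 4 → fraction 1/2
Expected count = 1/2 × 328 = 164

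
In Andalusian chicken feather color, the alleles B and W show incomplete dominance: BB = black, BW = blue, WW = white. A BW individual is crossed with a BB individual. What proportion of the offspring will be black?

Punnett square for BW × BB:
Offspring genotypes: 2 BB, 2 BW
Phenotype counts: 2 black, 2 blue
black: 2 out of 4
Probability: 2/4 = 1/2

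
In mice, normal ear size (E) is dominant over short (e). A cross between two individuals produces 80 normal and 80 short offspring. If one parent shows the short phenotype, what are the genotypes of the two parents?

Observed offspring: 80 normal, 80 short
The observed ratio simplifies to 1:1. One parent shows short, so its genotype must be ee. A 1:1 offspring split requires the other parent to be heterozygous (Ee).
Parent genotypes: ee × Ee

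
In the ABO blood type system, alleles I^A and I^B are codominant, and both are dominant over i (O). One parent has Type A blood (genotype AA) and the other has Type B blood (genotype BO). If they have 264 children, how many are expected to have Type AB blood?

Cross: AA × BO
Possible offspring genotypes: 2 AB, 2 AO
Blood type counts: 2 Type AB, 2 Type A
Probability of Type AB: 2/4 = 1/2
Expected count = 1/2 × 264 = 132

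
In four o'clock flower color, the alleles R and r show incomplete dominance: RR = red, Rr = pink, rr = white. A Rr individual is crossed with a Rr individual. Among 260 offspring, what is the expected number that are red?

Punnett square for Rr × Rr:
Offspring genotypes: 1 RR, 2 Rr, 1 rr
Phenotype counts: 1 red, 2 pink, 1 white
red: 1 out of 4 → fraction 1/4
Expected count = 1/4 × 260 = 65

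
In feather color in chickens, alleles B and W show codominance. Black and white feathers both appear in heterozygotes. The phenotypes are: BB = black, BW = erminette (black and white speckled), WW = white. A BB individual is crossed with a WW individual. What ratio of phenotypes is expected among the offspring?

Punnett square for BB × WW:
Offspring genotypes: 4 BW
Phenotype counts: 4 erminette (black and white speckled)
Ratio: all erminette (black and white speckled)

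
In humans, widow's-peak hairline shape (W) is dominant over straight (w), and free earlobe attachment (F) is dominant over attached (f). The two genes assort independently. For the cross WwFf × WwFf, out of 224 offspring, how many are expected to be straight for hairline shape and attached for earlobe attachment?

Dihybrid cross WwFf × WwFf — consider each gene separately:
hairline shape: Ww × Ww → 1 WW, 2 Ww, 1 ww → 3 W_ : 1 ww (out of 4)
earlobe attachment: Ff × Ff → 1 FF, 2 Ff, 1 ff → 3 F_ : 1 ff (out of 4)
Looking for: straight (ww) and attached (ff)
P(straight) = 1/4, P(attached) = 1/4
P(both) = 1/4 × 1/4 = 1/16
Expected count = 1/16 × 224 = 14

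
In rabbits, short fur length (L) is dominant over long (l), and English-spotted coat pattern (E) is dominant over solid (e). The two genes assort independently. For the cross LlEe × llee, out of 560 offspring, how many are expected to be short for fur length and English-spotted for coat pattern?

Dihybrid cross LlEe × llee — consider each gene separately:
fur length: Ll × ll → 2 Ll, 2 ll → 2 L_ : 2 ll (out of 4)
coat pattern: Ee × ee → 2 Ee, 2 ee → 2 E_ : 2 ee (out of 4)
Looking for: short (L_) and English-spotted (E_)
P(short) = 2/4, P(English-spotted) = 2/4
P(both) = 2/4 × 2/4 = 4/16 = 1/4
Expected count = 1/4 × 560 = 140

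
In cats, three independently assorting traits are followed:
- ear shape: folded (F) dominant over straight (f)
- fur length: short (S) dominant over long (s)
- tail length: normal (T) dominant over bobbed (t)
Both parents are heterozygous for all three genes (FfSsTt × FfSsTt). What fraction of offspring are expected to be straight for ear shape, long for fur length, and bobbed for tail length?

Trihybrid cross: FfSsTt × FfSsTt
Each trait segregates independently with a 3:1 phenotypic ratio, so each gene contributes 3/4 (dominant) or 1/4 (recessive).
Target: straight (ear shape), long (fur length), bobbed (tail length)
Probability = product of independent per-trait probabilities
= 1/4 × 1/4 × 1/4 = 1/64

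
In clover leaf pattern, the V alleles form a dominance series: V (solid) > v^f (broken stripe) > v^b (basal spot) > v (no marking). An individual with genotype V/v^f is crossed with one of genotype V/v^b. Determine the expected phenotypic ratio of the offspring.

Cross: V/v^f × V/v^b
Allele dominance: V > v^f > v^b > v
Offspring genotypes: 1 V/V, 1 V/v^b, 1 V/v^f, 1 v^f/v^b
Phenotype counts: 3 solid, 1 broken stripe
Ratio: 3 solid : 1 broken stripe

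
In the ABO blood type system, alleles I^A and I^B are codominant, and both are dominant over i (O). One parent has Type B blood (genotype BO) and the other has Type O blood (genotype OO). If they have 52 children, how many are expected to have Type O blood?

Cross: BO × OO
Possible offspring genotypes: 2 BO, 2 OO
Blood type counts: 2 Type B, 2 Type O
Probability of Type O: 2/4 = 1/2
Expected count = 1/2 × 52 = 26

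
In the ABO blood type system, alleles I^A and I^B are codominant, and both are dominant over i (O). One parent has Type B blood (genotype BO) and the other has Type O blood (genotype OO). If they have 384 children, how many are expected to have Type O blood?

Cross: BO × OO
Possible offspring genotypes: 2 BO, 2 OO
Blood type counts: 2 Type B, 2 Type O
Probability of Type O: 2/4 = 1/2
Expected count = 1/2 × 384 = 192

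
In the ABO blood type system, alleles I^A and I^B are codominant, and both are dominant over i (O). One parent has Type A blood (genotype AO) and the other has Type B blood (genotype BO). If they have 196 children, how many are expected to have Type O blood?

Cross: AO × BO
Possible offspring genotypes: 1 AB, 1 AO, 1 BO, 1 OO
Blood type counts: 1 Type AB, 1 Type A, 1 Type B, 1 Type O
Probability of Type O: 1/4
Expected count = 1/4 × 196 = 49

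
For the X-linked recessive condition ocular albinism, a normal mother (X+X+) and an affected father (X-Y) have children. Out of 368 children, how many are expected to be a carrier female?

Cross: X+X+ × X-Y
Offspring: 2 X+X-, 2 X+Y
Probability of a carrier female: 2/4 = 1/2
Expected count = 1/2 × 368 = 184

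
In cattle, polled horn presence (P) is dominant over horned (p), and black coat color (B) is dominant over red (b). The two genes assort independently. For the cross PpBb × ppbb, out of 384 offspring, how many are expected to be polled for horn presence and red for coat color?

Dihybrid cross PpBb × ppbb — consider each gene separately:
horn presence: Pp × pp → 2 Pp, 2 pp → 2 P_ : 2 pp (out of 4)
coat color: Bb × bb → 2 Bb, 2 bb → 2 B_ : 2 bb (out of 4)
Looking for: polled (P_) and red (bb)
P(polled) = 2/4, P(red) = 2/4
P(both) = 2/4 × 2/4 = 4/16 = 1/4
Expected count = 1/4 × 384 = 96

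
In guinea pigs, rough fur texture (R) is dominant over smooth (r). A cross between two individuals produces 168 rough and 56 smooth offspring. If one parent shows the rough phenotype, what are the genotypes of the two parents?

Observed offspring: 168 rough, 56 smooth
The observed ratio simplifies to 3:1. Smooth (rr) offspring appear, so each parent must contribute one r allele. The parent stated to show rough carries R, so it is Rr. The other parent is then either Rr or rr: Rr × rr would give a 1:1 split, whereas Rr × Rr gives 3:1 — matching the data. So both parents are heterozygous (Rr × Rr).
Parent genotypes: Rr × Rr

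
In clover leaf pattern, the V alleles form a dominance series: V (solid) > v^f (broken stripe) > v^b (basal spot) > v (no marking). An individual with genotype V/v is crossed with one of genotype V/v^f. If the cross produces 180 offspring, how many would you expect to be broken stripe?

Cross: V/v × V/v^f
Allele dominance: V > v^f > v^b > v
Offspring genotypes: 1 V/V, 1 V/v^f, 1 V/v, 1 v^f/v
Phenotype counts: 3 solid, 1 broken stripe
broken stripe: 1 out of 4 → fraction 1/4
Expected count = 1/4 × 180 = 45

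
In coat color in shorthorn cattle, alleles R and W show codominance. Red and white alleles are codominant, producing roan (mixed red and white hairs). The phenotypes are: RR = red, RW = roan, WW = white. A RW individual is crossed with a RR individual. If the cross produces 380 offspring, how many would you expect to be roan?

Punnett square for RW × RR:
Offspring genotypes: 2 RR, 2 RW
Phenotype counts: 2 red, 2 roan
roan: 2 out of 4 → fraction 1/2
Expected count = 1/2 × 380 = 190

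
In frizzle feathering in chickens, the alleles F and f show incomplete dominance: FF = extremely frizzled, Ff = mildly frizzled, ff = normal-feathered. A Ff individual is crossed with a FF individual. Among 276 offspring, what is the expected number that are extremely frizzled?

Punnett square for Ff × FF:
Offspring genotypes: 2 FF, 2 Ff
Phenotype counts: 2 extremely frizzled, 2 mildly frizzled
extremely frizzled: 2 out of 4 → fraction 1/2
Expected count = 1/2 × 276 = 138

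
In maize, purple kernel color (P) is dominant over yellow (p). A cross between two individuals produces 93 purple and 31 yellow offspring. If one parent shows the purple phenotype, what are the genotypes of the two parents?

Observed offspring: 93 purple, 31 yellow
The observed ratio simplifies to 3:1. Yellow (pp) offspring appear, so each parent must contribute one p allele. The parent stated to show purple carries P, so it is Pp. The other parent is then either Pp or pp: Pp × pp would give a 1:1 split, whereas Pp × Pp gives 3:1 — matching the data. So both parents are heterozygous (Pp × Pp).
Parent genotypes: Pp × Pp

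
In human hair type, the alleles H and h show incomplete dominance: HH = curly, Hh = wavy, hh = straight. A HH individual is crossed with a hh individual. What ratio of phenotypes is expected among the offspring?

Punnett square for HH × hh:
Offspring genotypes: 4 Hh
Phenotype counts: 4 wavy
Ratio: all wavy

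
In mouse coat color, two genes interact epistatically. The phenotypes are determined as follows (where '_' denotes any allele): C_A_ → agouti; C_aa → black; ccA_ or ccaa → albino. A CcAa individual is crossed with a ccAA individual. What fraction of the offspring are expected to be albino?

Cross: CcAa × ccAA — consider each gene separately:
C gene: Cc × cc → 2 Cc, 2 cc → 2 C_ : 2 cc (out of 4)
A gene: Aa × AA → 2 AA, 2 Aa → 4 A_ (out of 4)
Genotype classes (out of 4 × 4 = 16): C_A_ = 2×4 = 8; ccA_ = 2×4 = 8
Apply the phenotype rules: C_A_ (8) → agouti; ccA_ (8) → albino
Phenotype counts (out of 16): 8 agouti, 8 albino
albino: 8 out of 16
Probability: 8/16 = 1/2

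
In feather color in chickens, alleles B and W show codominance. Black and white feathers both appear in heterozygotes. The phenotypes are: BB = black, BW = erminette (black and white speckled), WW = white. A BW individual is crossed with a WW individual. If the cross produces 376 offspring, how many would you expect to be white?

Punnett square for BW × WW:
Offspring genotypes: 2 BW, 2 WW
Phenotype counts: 2 erminette (black and white speckled), 2 white
white: 2 out of 4 → fraction 1/2
Expected count = 1/2 × 376 = 188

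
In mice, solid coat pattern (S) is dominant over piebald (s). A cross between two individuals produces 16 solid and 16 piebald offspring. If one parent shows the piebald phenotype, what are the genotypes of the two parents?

Observed offspring: 16 solid, 16 piebald
The observed ratio simplifies to 1:1. One parent shows piebald, so its genotype must be ss. A 1:1 offspring split requires the other parent to be heterozygous (Ss).
Parent genotypes: ss × Ss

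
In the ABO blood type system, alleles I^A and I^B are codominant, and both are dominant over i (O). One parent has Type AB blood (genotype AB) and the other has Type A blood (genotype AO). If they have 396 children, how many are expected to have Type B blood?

Cross: AB × AO
Possible offspring genotypes: 1 AA, 1 AO, 1 AB, 1 BO
Blood type counts: 2 Type A, 1 Type AB, 1 Type B
Probability of Type B: 1/4
Expected count = 1/4 × 396 = 99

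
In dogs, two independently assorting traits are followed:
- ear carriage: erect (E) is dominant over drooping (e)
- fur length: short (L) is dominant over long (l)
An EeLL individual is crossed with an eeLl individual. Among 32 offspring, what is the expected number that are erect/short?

Dihybrid cross EeLL × eeLl — consider each gene separately:
ear carriage: Ee × ee → 2 Ee, 2 ee → 2 E_ : 2 ee (out of 4)
fur length: LL × Ll → 2 LL, 2 Ll → 4 L_ (out of 4)
Combine (counts out of 4 × 4 = 16): erect/short (E_L_) = 2×4 = 8; drooping/short (eeL_) = 2×4 = 8
Phenotype counts (out of 16): 8 erect/short, 8 drooping/short
erect/short: 8 out of 16 → fraction 1/2
Expected count = 1/2 × 32 = 16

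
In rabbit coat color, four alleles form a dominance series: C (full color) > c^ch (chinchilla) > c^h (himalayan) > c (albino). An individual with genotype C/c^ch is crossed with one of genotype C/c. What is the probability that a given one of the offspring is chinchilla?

Cross: C/c^ch × C/c
Allele dominance: C > c^ch > c^h > c
Offspring genotypes: 1 C/C, 1 C/c, 1 C/c^ch, 1 c^ch/c
Phenotype counts: 3 full color, 1 chinchilla
chinchilla: 1 out of 4
Probability: 1/4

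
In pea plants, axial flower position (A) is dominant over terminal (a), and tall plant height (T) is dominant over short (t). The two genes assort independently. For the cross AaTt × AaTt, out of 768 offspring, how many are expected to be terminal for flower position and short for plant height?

Dihybrid cross AaTt × AaTt — consider each gene separately:
flower position: Aa × Aa → 1 AA, 2 Aa, 1 aa → 3 A_ : 1 aa (out of 4)
plant height: Tt × Tt → 1 TT, 2 Tt, 1 tt → 3 T_ : 1 tt (out of 4)
Looking for: terminal (aa) and short (tt)
P(terminal) = 1/4, P(short) = 1/4
P(both) = 1/4 × 1/4 = 1/16
Expected count = 1/16 × 768 = 48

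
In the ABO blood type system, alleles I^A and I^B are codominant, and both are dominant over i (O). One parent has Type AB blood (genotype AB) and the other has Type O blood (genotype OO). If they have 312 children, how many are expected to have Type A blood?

Cross: AB × OO
Possible offspring genotypes: 2 AO, 2 BO
Blood type counts: 2 Type A, 2 Type B
Probability of Type A: 2/4 = 1/2
Expected count = 1/2 × 312 = 156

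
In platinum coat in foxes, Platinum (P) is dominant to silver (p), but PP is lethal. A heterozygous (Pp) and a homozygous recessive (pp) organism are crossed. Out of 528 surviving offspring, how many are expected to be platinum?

Cross: Pp × pp
Punnett square offspring (before lethality): 2 Pp, 2 pp
No PP offspring are produced in this cross.
platinum: 2 out of 4 → fraction 1/2
Expected count = 1/2 × 528 = 264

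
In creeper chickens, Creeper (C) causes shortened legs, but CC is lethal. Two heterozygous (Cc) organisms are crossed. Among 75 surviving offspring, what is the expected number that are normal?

Cross: Cc × Cc
Punnett square offspring (before lethality): 1 CC, 2 Cc, 1 cc
The CC genotype is lethal (embryos die); surviving offspring: 2 Cc, 1 cc
normal: 1 out of 3 → fraction 1/3
Expected count = 1/3 × 75 = 25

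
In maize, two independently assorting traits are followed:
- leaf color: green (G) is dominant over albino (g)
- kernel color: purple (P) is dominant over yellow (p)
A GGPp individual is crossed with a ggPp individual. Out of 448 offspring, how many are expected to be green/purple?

Dihybrid cross GGPp × ggPp — consider each gene separately:
leaf color: GG × gg → 4 Gg → 4 G_ (out of 4)
kernel color: Pp × Pp → 1 PP, 2 Pp, 1 pp → 3 P_ : 1 pp (out of 4)
Combine (counts out of 4 × 4 = 16): green/purple (G_P_) = 4×3 = 12; green/yellow (G_pp) = 4×1 = 4
Phenotype counts (out of 16): 12 green/purple, 4 green/yellow
green/purple: 12 out of 16 → fraction 3/4
Expected count = 3/4 × 448 = 336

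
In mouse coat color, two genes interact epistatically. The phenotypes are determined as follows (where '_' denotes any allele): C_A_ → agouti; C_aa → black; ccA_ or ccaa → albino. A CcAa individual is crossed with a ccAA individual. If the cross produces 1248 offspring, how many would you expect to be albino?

Cross: CcAa × ccAA — consider each gene separately:
C gene: Cc × cc → 2 Cc, 2 cc → 2 C_ : 2 cc (out of 4)
A gene: Aa × AA → 2 AA, 2 Aa → 4 A_ (out of 4)
Genotype classes (out of 4 × 4 = 16): C_A_ = 2×4 = 8; ccA_ = 2×4 = 8
Apply the phenotype rules: C_A_ (8) → agouti; ccA_ (8) → albino
Phenotype counts (out of 16): 8 agouti, 8 albino
albino: 8 out of 16 → fraction 1/2
Expected count = 1/2 × 1248 = 624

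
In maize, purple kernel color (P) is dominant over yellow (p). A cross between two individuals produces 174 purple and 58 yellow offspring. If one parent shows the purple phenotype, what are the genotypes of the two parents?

Observed offspring: 174 purple, 58 yellow
The observed ratio simplifies to 3:1. Yellow (pp) offspring appear, so each parent must contribute one p allele. The parent stated to show purple carries P, so it is Pp. The other parent is then either Pp or pp: Pp × pp would give a 1:1 split, whereas Pp × Pp gives 3:1 — matching the data. So both parents are heterozygous (Pp × Pp).
Parent genotypes: Pp × Pp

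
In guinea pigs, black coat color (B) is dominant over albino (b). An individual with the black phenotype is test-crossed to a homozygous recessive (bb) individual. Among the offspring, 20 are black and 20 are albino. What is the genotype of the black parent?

Test cross: ? × bb
Offspring: 20 black, 20 albino — approximately 1:1.
A 1:1 ratio in a test cross indicates the unknown parent is heterozygous (Bb).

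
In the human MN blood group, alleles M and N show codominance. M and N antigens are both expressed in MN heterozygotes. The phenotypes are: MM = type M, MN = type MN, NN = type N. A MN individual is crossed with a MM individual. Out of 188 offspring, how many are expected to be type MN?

Punnett square for MN × MM:
Offspring genotypes: 2 MM, 2 MN
Phenotype counts: 2 type M, 2 type MN
type MN: 2 out of 4 → fraction 1/2
Expected count = 1/2 × 188 = 94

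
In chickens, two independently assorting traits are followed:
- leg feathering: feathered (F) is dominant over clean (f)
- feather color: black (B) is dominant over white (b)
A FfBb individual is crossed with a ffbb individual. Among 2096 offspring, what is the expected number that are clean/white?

Dihybrid cross FfBb × ffbb — consider each gene separately:
leg feathering: Ff × ff → 2 Ff, 2 ff → 2 F_ : 2 ff (out of 4)
feather color: Bb × bb → 2 Bb, 2 bb → 2 B_ : 2 bb (out of 4)
Combine (counts out of 4 × 4 = 16): feathered/black (F_B_) = 2×2 = 4; feathered/white (F_bb) = 2×2 = 4; clean/black (ffB_) = 2×2 = 4; clean/white (ffbb) = 2×2 = 4
Phenotype counts (out of 16): 4 feathered/black, 4 feathered/white, 4 clean/black, 4 clean/white
clean/white: 4 out of 16 → fraction 1/4
Expected count = 1/4 × 2096 = 524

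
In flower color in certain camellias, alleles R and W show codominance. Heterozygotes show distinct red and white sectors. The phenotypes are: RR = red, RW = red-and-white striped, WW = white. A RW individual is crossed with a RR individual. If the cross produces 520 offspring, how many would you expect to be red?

Punnett square for RW × RR:
Offspring genotypes: 2 RR, 2 RW
Phenotype counts: 2 red, 2 red-and-white striped
red: 2 out of 4 → fraction 1/2
Expected count = 1/2 × 520 = 260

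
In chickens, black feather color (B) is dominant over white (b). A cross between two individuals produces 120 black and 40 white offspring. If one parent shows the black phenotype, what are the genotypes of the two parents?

Observed offspring: 120 black, 40 white
The observed ratio simplifies to 3:1. White (bb) offspring appear, so each parent must contribute one b allele. The parent stated to show black carries B, so it is Bb. The other parent is then either Bb or bb: Bb × bb would give a 1:1 split, whereas Bb × Bb gives 3:1 — matching the data. So both parents are heterozygous (Bb × Bb).
Parent genotypes: Bb × Bb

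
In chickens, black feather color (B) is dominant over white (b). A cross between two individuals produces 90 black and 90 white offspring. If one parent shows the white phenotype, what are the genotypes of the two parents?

Observed offspring: 90 black, 90 white
The observed ratio simplifies to 1:1. One parent shows white, so its genotype must be bb. A 1:1 offspring split requires the other parent to be heterozygous (Bb).
Parent genotypes: bb × Bb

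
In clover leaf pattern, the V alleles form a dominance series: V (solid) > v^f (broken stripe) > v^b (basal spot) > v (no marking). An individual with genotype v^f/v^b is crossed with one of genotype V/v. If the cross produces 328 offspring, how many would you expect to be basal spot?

Cross: v^f/v^b × V/v
Allele dominance: V > v^f > v^b > v
Offspring genotypes: 1 V/v^f, 1 v^f/v, 1 V/v^b, 1 v^b/v
Phenotype counts: 2 solid, 1 broken stripe, 1 basal spot
basal spot: 1 out of 4 → fraction 1/4
Expected count = 1/4 × 328 = 82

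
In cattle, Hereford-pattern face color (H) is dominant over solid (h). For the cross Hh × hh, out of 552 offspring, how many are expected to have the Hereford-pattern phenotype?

Punnett square for Hh × hh:
Offspring genotypes: 2 Hh, 2 hh
Total offspring: 4
Count with target: 2
Probability: 2/4 = 1/2
Expected count = 1/2 × 552 = 276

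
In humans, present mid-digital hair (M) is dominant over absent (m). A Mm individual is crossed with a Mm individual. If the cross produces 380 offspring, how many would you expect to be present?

Punnett square for Mm × Mm:
Offspring genotypes: 1 MM, 2 Mm, 1 mm
present: 3, absent: 1
present: 3 out of 4 → fraction 3/4
Expected count = 3/4 × 380 = 285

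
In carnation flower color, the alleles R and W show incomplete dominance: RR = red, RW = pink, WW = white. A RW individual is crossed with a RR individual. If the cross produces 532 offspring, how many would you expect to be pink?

Punnett square for RW × RR:
Offspring genotypes: 2 RR, 2 RW
Phenotype counts: 2 red, 2 pink
pink: 2 out of 4 → fraction 1/2
Expected count = 1/2 × 532 = 266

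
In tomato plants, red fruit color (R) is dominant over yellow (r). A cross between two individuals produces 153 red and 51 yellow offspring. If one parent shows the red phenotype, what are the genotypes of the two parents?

Observed offspring: 153 red, 51 yellow
The observed ratio simplifies to 3:1. Yellow (rr) offspring appear, so each parent must contribute one r allele. The parent stated to show red carries R, so it is Rr. The other parent is then either Rr or rr: Rr × rr would give a 1:1 split, whereas Rr × Rr gives 3:1 — matching the data. So both parents are heterozygous (Rr × Rr).
Parent genotypes: Rr × Rr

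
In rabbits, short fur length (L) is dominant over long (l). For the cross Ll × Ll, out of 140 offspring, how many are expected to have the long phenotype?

Punnett square for Ll × Ll:
Offspring genotypes: 1 LL, 2 Ll, 1 ll
Total offspring: 4
Count with target: 1
Probability: 1/4
Expected count = 1/4 × 140 = 35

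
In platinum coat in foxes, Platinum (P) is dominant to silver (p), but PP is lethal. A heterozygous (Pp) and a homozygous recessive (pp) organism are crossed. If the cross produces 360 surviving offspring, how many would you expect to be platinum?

Cross: Pp × pp
Punnett square offspring (before lethality): 2 Pp, 2 pp
No PP offspring are produced in this cross.
platinum: 2 out of 4 → fraction 1/2
Expected count = 1/2 × 360 = 180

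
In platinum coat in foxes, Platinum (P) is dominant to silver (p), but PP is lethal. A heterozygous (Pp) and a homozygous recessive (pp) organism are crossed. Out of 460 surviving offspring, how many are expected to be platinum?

Cross: Pp × pp
Punnett square offspring (before lethality): 2 Pp, 2 pp
No PP offspring are produced in this cross.
platinum: 2 out of 4 → fraction 1/2
Expected count = 1/2 × 460 = 230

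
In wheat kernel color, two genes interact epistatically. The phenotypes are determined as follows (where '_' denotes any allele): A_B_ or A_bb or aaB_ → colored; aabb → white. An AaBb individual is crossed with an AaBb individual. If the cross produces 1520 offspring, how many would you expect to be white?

Cross: AaBb × AaBb — consider each gene separately:
A gene: Aa × Aa → 1 AA, 2 Aa, 1 aa → 3 A_ : 1 aa (out of 4)
B gene: Bb × Bb → 1 BB, 2 Bb, 1 bb → 3 B_ : 1 bb (out of 4)
Genotype classes (out of 4 × 4 = 16): A_B_ = 3×3 = 9; A_bb = 3×1 = 3; aaB_ = 1×3 = 3; aabb = 1×1 = 1
Apply the phenotype rules: A_B_ (9) + A_bb (3) + aaB_ (3) → colored; aabb (1) → white
Phenotype counts (out of 16): 15 colored, 1 white
white: 1 out of 16 → fraction 1/16
Expected count = 1/16 × 1520 = 95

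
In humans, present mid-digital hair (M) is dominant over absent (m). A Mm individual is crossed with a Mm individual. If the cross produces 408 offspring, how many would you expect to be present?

Punnett square for Mm × Mm:
Offspring genotypes: 1 MM, 2 Mm, 1 mm
present: 3, absent: 1
present: 3 out of 4 → fraction 3/4
Expected count = 3/4 × 408 = 306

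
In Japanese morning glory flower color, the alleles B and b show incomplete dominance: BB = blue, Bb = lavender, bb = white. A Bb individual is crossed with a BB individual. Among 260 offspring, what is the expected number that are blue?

Punnett square for Bb × BB:
Offspring genotypes: 2 BB, 2 Bb
Phenotype counts: 2 blue, 2 lavender
blue: 2 out of 4 → fraction 1/2
Expected count = 1/2 × 260 = 130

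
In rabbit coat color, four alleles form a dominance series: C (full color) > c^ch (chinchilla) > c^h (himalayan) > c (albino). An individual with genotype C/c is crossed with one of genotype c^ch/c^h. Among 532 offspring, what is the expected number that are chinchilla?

Cross: C/c × c^ch/c^h
Allele dominance: C > c^ch > c^h > c
Offspring genotypes: 1 C/c^ch, 1 C/c^h, 1 c^ch/c, 1 c^h/c
Phenotype counts: 2 full color, 1 chinchilla, 1 himalayan
chinchilla: 1 out of 4 → fraction 1/4
Expected count = 1/4 × 532 = 133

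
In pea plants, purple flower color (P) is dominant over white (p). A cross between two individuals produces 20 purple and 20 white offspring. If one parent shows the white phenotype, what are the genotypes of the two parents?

Observed offspring: 20 purple, 20 white
The observed ratio simplifies to 1:1. One parent shows white, so its genotype must be pp. A 1:1 offspring split requires the other parent to be heterozygous (Pp).
Parent genotypes: pp × Pp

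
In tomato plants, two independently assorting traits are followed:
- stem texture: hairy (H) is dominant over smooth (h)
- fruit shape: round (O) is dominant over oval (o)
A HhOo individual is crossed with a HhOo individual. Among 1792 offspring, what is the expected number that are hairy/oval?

Dihybrid cross HhOo × HhOo — consider each gene separately:
stem texture: Hh × Hh → 1 HH, 2 Hh, 1 hh → 3 H_ : 1 hh (out of 4)
fruit shape: Oo × Oo → 1 OO, 2 Oo, 1 oo → 3 O_ : 1 oo (out of 4)
Combine (counts out of 4 × 4 = 16): hairy/round (H_O_) = 3×3 = 9; hairy/oval (H_oo) = 3×1 = 3; smooth/round (hhO_) = 1×3 = 3; smooth/oval (hhoo) = 1×1 = 1
Phenotype counts (out of 16): 9 hairy/round, 3 hairy/oval, 3 smooth/round, 1 smooth/oval
hairy/oval: 3 out of 16 → fraction 3/16
Expected count = 3/16 × 1792 = 336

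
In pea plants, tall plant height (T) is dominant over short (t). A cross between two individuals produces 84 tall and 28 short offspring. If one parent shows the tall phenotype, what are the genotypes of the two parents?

Observed offspring: 84 tall, 28 short
The observed ratio simplifies to 3:1. Short (tt) offspring appear, so each parent must contribute one t allele. The parent stated to show tall carries T, so it is Tt. The other parent is then either Tt or tt: Tt × tt would give a 1:1 split, whereas Tt × Tt gives 3:1 — matching the data. So both parents are heterozygous (Tt × Tt).
Parent genotypes: Tt × Tt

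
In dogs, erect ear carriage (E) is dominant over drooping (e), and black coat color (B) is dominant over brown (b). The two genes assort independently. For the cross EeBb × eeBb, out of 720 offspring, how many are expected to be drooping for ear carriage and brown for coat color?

Dihybrid cross EeBb × eeBb — consider each gene separately:
ear carriage: Ee × ee → 2 Ee, 2 ee → 2 E_ : 2 ee (out of 4)
coat color: Bb × Bb → 1 BB, 2 Bb, 1 bb → 3 B_ : 1 bb (out of 4)
Looking for: drooping (ee) and brown (bb)
P(drooping) = 2/4, P(brown) = 1/4
P(both) = 2/4 × 1/4 = 2/16 = 1/8
Expected count = 1/8 × 720 = 90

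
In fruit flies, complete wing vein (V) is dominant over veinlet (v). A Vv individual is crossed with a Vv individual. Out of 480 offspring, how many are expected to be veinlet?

Punnett square for Vv × Vv:
Offspring genotypes: 1 VV, 2 Vv, 1 vv
complete: 3, veinlet: 1
veinlet: 1 out of 4 → fraction 1/4
Expected count = 1/4 × 480 = 120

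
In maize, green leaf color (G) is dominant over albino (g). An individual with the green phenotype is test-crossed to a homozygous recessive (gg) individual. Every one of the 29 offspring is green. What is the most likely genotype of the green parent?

Test cross: ? × gg
All offspring are green.
If the unknown parent were heterozygous (Gg), about half of 29 offspring would be albino; none are. The unknown parent is most likely homozygous dominant (GG).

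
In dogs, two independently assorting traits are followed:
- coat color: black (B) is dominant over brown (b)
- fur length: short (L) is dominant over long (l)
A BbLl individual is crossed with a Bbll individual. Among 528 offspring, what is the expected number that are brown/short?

Dihybrid cross BbLl × Bbll — consider each gene separately:
coat color: Bb × Bb → 1 BB, 2 Bb, 1 bb → 3 B_ : 1 bb (out of 4)
fur length: Ll × ll → 2 Ll, 2 ll → 2 L_ : 2 ll (out of 4)
Combine (counts out of 4 × 4 = 16): black/short (B_L_) = 3×2 = 6; black/long (B_ll) = 3×2 = 6; brown/short (bbL_) = 1×2 = 2; brown/long (bbll) = 1×2 = 2
Phenotype counts (out of 16): 6 black/short, 6 black/long, 2 brown/short, 2 brown/long
brown/short: 2 out of 16 → fraction 1/8
Expected count = 1/8 × 528 = 66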